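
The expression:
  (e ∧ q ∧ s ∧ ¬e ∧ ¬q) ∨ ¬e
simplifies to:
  ¬e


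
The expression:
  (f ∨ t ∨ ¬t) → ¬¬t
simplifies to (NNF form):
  t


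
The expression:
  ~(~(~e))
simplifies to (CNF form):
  ~e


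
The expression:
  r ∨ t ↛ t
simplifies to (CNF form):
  r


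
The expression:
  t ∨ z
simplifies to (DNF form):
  t ∨ z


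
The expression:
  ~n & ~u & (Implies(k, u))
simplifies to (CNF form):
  ~k & ~n & ~u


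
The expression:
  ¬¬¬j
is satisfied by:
  {j: False}


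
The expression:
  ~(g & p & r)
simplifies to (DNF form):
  ~g | ~p | ~r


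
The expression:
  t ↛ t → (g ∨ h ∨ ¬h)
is always true.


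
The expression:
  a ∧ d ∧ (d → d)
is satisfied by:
  {a: True, d: True}


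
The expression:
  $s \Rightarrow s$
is always true.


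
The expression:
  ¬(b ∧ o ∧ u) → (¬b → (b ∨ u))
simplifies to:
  b ∨ u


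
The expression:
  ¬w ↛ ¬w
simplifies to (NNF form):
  False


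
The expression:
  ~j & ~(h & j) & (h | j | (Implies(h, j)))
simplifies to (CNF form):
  ~j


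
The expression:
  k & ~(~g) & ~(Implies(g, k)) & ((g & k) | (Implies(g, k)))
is never true.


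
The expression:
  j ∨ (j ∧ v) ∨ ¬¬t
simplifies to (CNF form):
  j ∨ t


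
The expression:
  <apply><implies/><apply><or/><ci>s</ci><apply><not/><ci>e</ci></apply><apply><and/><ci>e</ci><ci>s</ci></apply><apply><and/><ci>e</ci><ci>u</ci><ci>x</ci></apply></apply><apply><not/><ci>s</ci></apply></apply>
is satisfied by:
  {s: False}


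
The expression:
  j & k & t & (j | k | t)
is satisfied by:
  {t: True, j: True, k: True}


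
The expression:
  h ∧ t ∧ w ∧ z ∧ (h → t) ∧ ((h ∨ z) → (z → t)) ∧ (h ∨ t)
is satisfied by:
  {t: True, z: True, h: True, w: True}


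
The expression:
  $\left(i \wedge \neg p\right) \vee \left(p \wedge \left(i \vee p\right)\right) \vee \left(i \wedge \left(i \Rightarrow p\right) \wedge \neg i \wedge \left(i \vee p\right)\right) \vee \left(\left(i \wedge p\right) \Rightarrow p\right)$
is always true.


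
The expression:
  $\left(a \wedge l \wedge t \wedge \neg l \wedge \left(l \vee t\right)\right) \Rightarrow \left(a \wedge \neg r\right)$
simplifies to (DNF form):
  $\text{True}$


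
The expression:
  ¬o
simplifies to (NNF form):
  ¬o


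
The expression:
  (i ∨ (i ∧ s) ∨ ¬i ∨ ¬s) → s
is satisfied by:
  {s: True}


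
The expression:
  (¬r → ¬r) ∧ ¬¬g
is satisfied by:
  {g: True}


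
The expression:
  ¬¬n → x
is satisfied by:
  {x: True, n: False}
  {n: False, x: False}
  {n: True, x: True}


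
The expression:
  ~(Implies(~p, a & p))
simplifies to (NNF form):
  ~p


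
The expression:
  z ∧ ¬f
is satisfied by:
  {z: True, f: False}


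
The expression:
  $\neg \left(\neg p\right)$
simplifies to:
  $p$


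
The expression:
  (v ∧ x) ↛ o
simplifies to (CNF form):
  v ∧ x ∧ ¬o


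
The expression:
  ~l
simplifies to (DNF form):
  ~l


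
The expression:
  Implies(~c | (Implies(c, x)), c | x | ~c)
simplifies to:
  True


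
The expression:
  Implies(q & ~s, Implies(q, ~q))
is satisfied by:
  {s: True, q: False}
  {q: False, s: False}
  {q: True, s: True}


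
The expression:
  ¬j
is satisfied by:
  {j: False}


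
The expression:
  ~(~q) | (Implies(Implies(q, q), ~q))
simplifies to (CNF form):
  True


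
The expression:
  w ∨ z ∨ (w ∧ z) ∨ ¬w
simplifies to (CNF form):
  True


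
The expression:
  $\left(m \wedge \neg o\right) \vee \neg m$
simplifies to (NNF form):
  $\neg m \vee \neg o$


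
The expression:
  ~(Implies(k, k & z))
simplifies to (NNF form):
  k & ~z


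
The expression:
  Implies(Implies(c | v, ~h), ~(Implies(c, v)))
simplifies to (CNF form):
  (c | h) & (c | v) & (h | ~v) & (v | ~v)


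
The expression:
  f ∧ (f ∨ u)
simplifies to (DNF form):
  f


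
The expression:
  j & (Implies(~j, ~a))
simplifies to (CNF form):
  j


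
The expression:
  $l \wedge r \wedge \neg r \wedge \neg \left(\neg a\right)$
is never true.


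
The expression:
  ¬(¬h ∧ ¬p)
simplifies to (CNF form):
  h ∨ p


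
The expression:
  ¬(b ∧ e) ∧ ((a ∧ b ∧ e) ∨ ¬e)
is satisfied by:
  {e: False}


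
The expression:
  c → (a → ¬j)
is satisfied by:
  {c: False, a: False, j: False}
  {j: True, c: False, a: False}
  {a: True, c: False, j: False}
  {j: True, a: True, c: False}
  {c: True, j: False, a: False}
  {j: True, c: True, a: False}
  {a: True, c: True, j: False}


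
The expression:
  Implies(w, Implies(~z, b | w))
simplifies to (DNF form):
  True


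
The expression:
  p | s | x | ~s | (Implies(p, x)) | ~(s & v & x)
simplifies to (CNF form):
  True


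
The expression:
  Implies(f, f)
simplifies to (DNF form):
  True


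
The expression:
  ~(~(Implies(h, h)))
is always true.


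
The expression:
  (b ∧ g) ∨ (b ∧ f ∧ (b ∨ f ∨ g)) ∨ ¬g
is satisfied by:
  {b: True, g: False}
  {g: False, b: False}
  {g: True, b: True}


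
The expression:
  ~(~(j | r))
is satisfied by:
  {r: True, j: True}
  {r: True, j: False}
  {j: True, r: False}


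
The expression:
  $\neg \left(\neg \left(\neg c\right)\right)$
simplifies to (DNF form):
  $\neg c$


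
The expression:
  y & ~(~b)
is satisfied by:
  {b: True, y: True}


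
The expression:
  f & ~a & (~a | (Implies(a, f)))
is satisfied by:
  {f: True, a: False}


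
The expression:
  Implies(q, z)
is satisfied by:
  {z: True, q: False}
  {q: False, z: False}
  {q: True, z: True}


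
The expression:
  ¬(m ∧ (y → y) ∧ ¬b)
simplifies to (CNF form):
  b ∨ ¬m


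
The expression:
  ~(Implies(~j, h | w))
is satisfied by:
  {w: False, h: False, j: False}


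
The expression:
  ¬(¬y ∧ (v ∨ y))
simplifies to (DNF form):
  y ∨ ¬v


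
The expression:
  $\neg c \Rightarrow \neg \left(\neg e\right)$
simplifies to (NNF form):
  $c \vee e$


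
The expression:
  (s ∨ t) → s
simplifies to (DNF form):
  s ∨ ¬t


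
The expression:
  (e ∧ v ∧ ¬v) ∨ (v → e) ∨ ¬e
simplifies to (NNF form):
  True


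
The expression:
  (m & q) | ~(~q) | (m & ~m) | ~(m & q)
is always true.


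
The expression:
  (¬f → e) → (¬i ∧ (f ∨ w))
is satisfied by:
  {w: True, i: False, f: False, e: False}
  {w: False, i: False, f: False, e: False}
  {w: True, e: True, i: False, f: False}
  {w: True, f: True, e: False, i: False}
  {f: True, e: False, i: False, w: False}
  {w: True, e: True, f: True, i: False}
  {e: True, f: True, w: False, i: False}
  {w: True, i: True, e: False, f: False}
  {i: True, e: False, f: False, w: False}


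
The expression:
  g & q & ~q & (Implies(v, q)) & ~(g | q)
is never true.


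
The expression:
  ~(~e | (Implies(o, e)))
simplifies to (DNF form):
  False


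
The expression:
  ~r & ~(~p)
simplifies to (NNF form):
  p & ~r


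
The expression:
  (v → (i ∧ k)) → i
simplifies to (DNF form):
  i ∨ v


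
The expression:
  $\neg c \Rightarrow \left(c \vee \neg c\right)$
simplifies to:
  $\text{True}$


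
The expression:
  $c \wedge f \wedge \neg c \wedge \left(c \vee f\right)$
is never true.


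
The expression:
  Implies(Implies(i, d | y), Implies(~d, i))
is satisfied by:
  {i: True, d: True}
  {i: True, d: False}
  {d: True, i: False}


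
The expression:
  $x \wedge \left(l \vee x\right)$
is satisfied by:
  {x: True}


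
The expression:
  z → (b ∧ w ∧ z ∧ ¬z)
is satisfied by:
  {z: False}


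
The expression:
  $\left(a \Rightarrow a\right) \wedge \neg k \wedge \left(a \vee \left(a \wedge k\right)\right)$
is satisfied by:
  {a: True, k: False}


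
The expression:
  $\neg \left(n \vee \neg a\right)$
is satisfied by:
  {a: True, n: False}


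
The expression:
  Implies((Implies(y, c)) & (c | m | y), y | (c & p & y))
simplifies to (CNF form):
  (y | ~c) & (y | ~m)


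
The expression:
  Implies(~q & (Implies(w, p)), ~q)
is always true.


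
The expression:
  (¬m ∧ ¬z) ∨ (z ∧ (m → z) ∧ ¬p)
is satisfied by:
  {z: False, m: False, p: False}
  {p: True, z: False, m: False}
  {z: True, p: False, m: False}
  {m: True, z: True, p: False}


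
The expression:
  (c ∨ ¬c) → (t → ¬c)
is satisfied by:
  {c: False, t: False}
  {t: True, c: False}
  {c: True, t: False}


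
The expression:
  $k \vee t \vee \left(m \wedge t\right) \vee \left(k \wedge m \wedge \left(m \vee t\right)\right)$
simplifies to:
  $k \vee t$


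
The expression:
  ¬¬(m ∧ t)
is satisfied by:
  {t: True, m: True}


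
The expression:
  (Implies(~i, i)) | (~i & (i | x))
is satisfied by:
  {i: True, x: True}
  {i: True, x: False}
  {x: True, i: False}


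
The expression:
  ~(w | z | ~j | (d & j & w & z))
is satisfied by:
  {j: True, w: False, z: False}


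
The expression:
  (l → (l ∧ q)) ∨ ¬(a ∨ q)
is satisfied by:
  {q: True, l: False, a: False}
  {l: False, a: False, q: False}
  {a: True, q: True, l: False}
  {a: True, l: False, q: False}
  {q: True, l: True, a: False}
  {l: True, q: False, a: False}
  {a: True, l: True, q: True}


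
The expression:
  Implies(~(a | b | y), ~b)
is always true.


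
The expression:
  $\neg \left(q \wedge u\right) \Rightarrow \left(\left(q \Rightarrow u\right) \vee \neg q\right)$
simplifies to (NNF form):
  $u \vee \neg q$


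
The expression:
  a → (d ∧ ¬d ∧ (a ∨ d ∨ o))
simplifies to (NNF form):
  ¬a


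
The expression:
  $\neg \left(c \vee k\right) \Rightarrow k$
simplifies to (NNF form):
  $c \vee k$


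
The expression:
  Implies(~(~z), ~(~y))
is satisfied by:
  {y: True, z: False}
  {z: False, y: False}
  {z: True, y: True}


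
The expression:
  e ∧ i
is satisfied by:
  {i: True, e: True}


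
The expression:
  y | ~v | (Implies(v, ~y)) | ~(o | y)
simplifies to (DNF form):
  True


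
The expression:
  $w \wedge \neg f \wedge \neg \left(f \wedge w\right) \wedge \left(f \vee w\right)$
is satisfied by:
  {w: True, f: False}


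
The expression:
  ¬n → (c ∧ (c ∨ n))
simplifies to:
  c ∨ n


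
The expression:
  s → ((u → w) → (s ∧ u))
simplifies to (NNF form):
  u ∨ ¬s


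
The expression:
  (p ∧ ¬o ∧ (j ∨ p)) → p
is always true.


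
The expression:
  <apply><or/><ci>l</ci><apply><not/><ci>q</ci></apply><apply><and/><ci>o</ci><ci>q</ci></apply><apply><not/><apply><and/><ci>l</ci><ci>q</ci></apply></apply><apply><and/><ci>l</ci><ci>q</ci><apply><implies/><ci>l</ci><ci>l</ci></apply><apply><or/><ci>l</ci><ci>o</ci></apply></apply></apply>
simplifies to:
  <true/>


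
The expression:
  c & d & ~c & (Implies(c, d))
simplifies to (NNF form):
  False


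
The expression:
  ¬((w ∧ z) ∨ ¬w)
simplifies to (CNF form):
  w ∧ ¬z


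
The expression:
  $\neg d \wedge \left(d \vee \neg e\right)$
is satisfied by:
  {d: False, e: False}


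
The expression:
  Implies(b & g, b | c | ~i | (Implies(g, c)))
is always true.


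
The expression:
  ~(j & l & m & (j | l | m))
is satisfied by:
  {l: False, m: False, j: False}
  {j: True, l: False, m: False}
  {m: True, l: False, j: False}
  {j: True, m: True, l: False}
  {l: True, j: False, m: False}
  {j: True, l: True, m: False}
  {m: True, l: True, j: False}


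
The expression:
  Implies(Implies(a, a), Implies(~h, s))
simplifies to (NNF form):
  h | s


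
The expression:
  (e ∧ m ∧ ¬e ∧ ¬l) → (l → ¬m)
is always true.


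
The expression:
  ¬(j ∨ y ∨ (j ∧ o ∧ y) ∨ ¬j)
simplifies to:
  False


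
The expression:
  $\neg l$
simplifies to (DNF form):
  $\neg l$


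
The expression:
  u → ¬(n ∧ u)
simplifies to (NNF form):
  ¬n ∨ ¬u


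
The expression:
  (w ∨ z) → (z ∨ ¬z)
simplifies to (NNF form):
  True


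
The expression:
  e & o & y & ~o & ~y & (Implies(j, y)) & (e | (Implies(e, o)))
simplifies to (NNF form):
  False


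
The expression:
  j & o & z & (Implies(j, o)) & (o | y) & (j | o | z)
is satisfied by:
  {z: True, j: True, o: True}


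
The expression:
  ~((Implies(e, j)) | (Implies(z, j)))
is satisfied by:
  {z: True, e: True, j: False}


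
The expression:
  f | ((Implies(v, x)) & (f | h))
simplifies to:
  f | (h & x) | (h & ~v)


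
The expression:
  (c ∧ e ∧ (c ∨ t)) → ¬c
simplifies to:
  ¬c ∨ ¬e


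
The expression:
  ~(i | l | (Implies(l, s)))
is never true.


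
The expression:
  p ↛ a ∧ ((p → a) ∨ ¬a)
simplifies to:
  p ∧ ¬a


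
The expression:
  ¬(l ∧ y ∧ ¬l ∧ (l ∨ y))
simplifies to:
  True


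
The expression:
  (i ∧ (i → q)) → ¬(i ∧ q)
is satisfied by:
  {q: False, i: False}
  {i: True, q: False}
  {q: True, i: False}


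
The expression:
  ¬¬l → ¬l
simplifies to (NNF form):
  ¬l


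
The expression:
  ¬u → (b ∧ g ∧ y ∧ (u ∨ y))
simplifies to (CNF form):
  (b ∨ u) ∧ (g ∨ u) ∧ (u ∨ y)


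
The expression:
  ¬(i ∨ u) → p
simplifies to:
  i ∨ p ∨ u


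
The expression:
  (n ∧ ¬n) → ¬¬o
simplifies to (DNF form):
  True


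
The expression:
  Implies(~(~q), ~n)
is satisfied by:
  {q: False, n: False}
  {n: True, q: False}
  {q: True, n: False}


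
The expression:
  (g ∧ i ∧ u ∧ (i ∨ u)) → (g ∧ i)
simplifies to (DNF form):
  True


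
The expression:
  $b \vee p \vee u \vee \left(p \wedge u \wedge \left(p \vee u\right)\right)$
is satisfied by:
  {b: True, u: True, p: True}
  {b: True, u: True, p: False}
  {b: True, p: True, u: False}
  {b: True, p: False, u: False}
  {u: True, p: True, b: False}
  {u: True, p: False, b: False}
  {p: True, u: False, b: False}


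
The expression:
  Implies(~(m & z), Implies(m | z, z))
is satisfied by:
  {z: True, m: False}
  {m: False, z: False}
  {m: True, z: True}


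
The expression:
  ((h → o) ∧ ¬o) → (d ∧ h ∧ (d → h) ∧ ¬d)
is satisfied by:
  {o: True, h: True}
  {o: True, h: False}
  {h: True, o: False}


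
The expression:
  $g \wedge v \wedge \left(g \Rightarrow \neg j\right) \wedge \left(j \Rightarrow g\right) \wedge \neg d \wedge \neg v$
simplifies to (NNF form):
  $\text{False}$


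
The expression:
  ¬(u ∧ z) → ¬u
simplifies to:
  z ∨ ¬u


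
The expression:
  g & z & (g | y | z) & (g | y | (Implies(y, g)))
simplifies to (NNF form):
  g & z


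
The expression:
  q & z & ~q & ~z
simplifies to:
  False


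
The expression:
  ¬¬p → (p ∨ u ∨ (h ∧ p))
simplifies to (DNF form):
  True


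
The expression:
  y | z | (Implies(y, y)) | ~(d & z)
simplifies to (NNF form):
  True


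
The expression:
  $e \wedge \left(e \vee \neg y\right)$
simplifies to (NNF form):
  $e$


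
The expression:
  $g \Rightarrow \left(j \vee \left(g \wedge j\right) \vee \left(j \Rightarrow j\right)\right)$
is always true.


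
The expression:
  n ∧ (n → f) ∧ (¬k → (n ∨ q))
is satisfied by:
  {f: True, n: True}


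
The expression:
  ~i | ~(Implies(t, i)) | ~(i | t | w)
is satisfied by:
  {i: False}


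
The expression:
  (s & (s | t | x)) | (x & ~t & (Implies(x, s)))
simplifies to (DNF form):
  s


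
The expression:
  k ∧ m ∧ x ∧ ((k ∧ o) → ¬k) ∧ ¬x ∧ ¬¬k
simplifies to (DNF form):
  False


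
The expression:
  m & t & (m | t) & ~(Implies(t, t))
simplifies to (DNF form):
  False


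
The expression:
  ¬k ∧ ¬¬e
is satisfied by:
  {e: True, k: False}


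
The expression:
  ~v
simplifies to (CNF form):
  ~v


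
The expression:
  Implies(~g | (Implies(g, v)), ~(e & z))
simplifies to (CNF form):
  (g | ~e | ~z) & (~e | ~v | ~z)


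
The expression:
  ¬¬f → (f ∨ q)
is always true.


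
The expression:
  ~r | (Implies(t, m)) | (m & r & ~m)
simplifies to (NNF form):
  m | ~r | ~t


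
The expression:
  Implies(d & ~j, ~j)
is always true.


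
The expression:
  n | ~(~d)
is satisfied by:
  {n: True, d: True}
  {n: True, d: False}
  {d: True, n: False}


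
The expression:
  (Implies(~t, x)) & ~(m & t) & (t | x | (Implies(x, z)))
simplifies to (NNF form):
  (t & ~m) | (x & ~t)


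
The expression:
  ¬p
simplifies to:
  ¬p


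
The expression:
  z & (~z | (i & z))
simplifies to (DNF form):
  i & z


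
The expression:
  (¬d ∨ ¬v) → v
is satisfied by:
  {v: True}


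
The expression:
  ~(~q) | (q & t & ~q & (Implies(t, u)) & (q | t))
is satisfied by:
  {q: True}


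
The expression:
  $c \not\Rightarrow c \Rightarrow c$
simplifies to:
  $\text{True}$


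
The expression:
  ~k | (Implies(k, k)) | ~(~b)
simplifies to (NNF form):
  True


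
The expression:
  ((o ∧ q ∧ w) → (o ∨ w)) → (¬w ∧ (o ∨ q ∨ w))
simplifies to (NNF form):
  ¬w ∧ (o ∨ q)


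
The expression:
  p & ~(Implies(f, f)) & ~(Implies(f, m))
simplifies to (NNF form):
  False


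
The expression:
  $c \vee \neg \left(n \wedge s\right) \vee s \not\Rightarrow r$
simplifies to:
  $c \vee \neg n \vee \neg r \vee \neg s$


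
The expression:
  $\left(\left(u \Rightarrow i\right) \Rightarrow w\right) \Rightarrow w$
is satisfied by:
  {i: True, w: True, u: False}
  {i: True, u: False, w: False}
  {w: True, u: False, i: False}
  {w: False, u: False, i: False}
  {i: True, w: True, u: True}
  {i: True, u: True, w: False}
  {w: True, u: True, i: False}


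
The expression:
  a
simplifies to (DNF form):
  a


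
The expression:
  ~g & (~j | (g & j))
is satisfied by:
  {g: False, j: False}


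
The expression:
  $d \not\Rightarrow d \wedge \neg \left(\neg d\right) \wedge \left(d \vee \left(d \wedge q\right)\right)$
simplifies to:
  $\text{False}$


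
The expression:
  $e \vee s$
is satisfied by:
  {e: True, s: True}
  {e: True, s: False}
  {s: True, e: False}


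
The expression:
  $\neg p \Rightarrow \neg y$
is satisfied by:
  {p: True, y: False}
  {y: False, p: False}
  {y: True, p: True}


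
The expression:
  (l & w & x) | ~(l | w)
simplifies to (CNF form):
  (l | ~w) & (w | ~l) & (x | ~w)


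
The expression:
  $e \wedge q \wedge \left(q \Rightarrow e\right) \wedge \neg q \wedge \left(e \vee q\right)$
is never true.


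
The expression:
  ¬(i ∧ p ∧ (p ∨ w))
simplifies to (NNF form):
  ¬i ∨ ¬p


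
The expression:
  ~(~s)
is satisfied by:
  {s: True}


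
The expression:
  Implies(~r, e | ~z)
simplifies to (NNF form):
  e | r | ~z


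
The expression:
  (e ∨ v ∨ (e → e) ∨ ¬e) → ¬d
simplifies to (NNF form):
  ¬d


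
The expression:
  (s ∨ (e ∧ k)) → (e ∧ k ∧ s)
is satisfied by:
  {s: False, e: False, k: False}
  {k: True, s: False, e: False}
  {e: True, s: False, k: False}
  {k: True, e: True, s: True}


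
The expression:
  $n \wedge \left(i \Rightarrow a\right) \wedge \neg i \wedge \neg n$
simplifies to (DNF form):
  $\text{False}$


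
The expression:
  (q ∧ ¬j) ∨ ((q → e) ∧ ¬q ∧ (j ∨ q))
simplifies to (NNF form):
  (j ∧ ¬q) ∨ (q ∧ ¬j)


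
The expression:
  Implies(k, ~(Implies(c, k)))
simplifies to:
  ~k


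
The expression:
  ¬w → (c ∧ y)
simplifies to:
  w ∨ (c ∧ y)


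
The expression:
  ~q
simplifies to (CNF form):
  ~q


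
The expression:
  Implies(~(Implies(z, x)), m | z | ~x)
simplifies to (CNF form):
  True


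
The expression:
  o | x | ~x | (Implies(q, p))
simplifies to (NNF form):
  True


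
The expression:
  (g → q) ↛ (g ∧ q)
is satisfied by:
  {g: False}


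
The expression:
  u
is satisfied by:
  {u: True}


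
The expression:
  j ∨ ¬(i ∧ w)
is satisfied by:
  {j: True, w: False, i: False}
  {w: False, i: False, j: False}
  {j: True, i: True, w: False}
  {i: True, w: False, j: False}
  {j: True, w: True, i: False}
  {w: True, j: False, i: False}
  {j: True, i: True, w: True}


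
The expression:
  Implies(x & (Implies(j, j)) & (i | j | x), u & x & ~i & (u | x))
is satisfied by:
  {u: True, i: False, x: False}
  {i: False, x: False, u: False}
  {u: True, i: True, x: False}
  {i: True, u: False, x: False}
  {x: True, u: True, i: False}


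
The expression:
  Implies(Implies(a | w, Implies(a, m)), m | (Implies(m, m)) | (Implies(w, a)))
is always true.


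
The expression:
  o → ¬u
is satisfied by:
  {u: False, o: False}
  {o: True, u: False}
  {u: True, o: False}


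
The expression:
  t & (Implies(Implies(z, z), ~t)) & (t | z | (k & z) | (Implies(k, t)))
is never true.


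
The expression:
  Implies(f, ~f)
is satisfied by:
  {f: False}


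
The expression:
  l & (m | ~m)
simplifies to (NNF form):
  l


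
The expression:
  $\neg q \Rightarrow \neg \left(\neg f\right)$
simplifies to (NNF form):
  $f \vee q$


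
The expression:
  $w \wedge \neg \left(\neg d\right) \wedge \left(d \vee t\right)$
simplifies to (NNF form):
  $d \wedge w$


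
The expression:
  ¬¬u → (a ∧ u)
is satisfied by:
  {a: True, u: False}
  {u: False, a: False}
  {u: True, a: True}


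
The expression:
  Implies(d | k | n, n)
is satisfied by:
  {n: True, d: False, k: False}
  {n: True, k: True, d: False}
  {n: True, d: True, k: False}
  {n: True, k: True, d: True}
  {k: False, d: False, n: False}


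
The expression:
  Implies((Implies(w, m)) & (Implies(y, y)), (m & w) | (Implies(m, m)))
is always true.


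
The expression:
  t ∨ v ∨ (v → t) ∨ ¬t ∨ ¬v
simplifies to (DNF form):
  True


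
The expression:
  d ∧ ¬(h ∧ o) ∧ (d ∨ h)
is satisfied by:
  {d: True, h: False, o: False}
  {o: True, d: True, h: False}
  {h: True, d: True, o: False}


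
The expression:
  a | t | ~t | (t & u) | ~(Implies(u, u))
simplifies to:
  True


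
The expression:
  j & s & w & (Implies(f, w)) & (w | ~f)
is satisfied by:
  {j: True, w: True, s: True}


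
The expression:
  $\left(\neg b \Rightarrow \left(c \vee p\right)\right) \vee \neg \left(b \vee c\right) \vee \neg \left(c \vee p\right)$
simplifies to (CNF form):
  $\text{True}$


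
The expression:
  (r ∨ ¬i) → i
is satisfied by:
  {i: True}


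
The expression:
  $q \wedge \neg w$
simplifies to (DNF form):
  $q \wedge \neg w$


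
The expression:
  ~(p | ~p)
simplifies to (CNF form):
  False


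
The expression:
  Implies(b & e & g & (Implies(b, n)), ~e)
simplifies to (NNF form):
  ~b | ~e | ~g | ~n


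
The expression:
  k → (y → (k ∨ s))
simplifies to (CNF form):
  True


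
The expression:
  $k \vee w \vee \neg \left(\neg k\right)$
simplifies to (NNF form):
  $k \vee w$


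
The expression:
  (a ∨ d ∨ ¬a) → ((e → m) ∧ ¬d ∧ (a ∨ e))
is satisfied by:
  {m: True, a: True, d: False, e: False}
  {a: True, m: False, d: False, e: False}
  {m: True, e: True, a: True, d: False}
  {m: True, e: True, d: False, a: False}


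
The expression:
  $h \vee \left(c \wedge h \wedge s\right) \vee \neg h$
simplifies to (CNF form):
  $\text{True}$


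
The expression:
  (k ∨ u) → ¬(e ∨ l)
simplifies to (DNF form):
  (¬e ∧ ¬l) ∨ (¬k ∧ ¬u) ∨ (¬e ∧ ¬k ∧ ¬l) ∨ (¬e ∧ ¬k ∧ ¬u) ∨ (¬e ∧ ¬l ∧ ¬u) ∨ (¬k ∧ ¬l ∧ ¬u) ∨ (¬e ∧ ¬k ∧ ¬l ∧ ¬u)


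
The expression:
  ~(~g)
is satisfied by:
  {g: True}


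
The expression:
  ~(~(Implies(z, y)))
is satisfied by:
  {y: True, z: False}
  {z: False, y: False}
  {z: True, y: True}


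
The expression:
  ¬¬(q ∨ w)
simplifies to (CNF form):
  q ∨ w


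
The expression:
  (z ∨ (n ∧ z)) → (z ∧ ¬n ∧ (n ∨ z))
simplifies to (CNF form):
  ¬n ∨ ¬z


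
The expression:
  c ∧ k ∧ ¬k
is never true.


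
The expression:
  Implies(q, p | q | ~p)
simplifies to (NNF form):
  True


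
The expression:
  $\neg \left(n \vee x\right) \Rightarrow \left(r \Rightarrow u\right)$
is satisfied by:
  {x: True, n: True, u: True, r: False}
  {x: True, n: True, u: False, r: False}
  {x: True, u: True, n: False, r: False}
  {x: True, u: False, n: False, r: False}
  {n: True, u: True, x: False, r: False}
  {n: True, u: False, x: False, r: False}
  {u: True, x: False, n: False, r: False}
  {u: False, x: False, n: False, r: False}
  {r: True, x: True, n: True, u: True}
  {r: True, x: True, n: True, u: False}
  {r: True, x: True, u: True, n: False}
  {r: True, x: True, u: False, n: False}
  {r: True, n: True, u: True, x: False}
  {r: True, n: True, u: False, x: False}
  {r: True, u: True, n: False, x: False}


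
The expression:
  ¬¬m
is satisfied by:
  {m: True}


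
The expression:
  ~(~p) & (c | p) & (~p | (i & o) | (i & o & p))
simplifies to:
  i & o & p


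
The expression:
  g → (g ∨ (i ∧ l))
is always true.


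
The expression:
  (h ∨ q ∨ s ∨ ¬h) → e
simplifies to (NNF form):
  e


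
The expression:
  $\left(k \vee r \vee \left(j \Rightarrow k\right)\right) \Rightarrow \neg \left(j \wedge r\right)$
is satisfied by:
  {r: False, j: False}
  {j: True, r: False}
  {r: True, j: False}


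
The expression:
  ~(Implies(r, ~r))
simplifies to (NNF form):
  r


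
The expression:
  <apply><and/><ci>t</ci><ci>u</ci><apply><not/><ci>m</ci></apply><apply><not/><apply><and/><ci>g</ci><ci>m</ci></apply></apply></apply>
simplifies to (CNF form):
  <apply><and/><ci>t</ci><ci>u</ci><apply><not/><ci>m</ci></apply></apply>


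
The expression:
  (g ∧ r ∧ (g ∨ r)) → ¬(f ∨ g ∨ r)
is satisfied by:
  {g: False, r: False}
  {r: True, g: False}
  {g: True, r: False}


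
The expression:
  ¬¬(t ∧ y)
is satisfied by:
  {t: True, y: True}


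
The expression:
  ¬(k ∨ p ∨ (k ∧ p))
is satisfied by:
  {p: False, k: False}


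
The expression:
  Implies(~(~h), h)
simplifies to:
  True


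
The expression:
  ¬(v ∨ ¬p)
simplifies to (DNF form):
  p ∧ ¬v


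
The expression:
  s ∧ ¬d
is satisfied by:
  {s: True, d: False}


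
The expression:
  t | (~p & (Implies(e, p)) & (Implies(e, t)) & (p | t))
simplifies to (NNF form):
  t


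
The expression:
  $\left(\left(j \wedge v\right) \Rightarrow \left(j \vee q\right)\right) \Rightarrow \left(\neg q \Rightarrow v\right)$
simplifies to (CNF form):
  $q \vee v$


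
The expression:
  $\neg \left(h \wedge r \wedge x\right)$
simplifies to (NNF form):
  $\neg h \vee \neg r \vee \neg x$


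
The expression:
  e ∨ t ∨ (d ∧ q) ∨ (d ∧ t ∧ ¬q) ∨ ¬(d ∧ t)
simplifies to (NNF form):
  True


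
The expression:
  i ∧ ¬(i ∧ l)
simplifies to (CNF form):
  i ∧ ¬l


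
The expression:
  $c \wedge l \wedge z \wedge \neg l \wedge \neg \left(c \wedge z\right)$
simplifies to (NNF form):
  $\text{False}$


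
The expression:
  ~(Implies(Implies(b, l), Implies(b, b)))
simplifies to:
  False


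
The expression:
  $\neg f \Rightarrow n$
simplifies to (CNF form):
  $f \vee n$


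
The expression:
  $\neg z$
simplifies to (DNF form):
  $\neg z$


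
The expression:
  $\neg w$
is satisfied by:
  {w: False}


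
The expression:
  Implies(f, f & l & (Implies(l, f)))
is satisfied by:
  {l: True, f: False}
  {f: False, l: False}
  {f: True, l: True}


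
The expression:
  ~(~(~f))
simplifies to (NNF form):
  ~f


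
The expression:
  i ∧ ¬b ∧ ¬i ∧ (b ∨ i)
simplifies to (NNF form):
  False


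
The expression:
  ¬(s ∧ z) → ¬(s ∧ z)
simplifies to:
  True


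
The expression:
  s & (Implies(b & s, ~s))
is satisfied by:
  {s: True, b: False}


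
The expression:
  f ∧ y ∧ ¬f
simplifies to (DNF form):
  False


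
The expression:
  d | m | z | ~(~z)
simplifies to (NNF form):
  d | m | z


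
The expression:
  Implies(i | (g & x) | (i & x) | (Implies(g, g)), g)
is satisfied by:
  {g: True}


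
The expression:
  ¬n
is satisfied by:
  {n: False}


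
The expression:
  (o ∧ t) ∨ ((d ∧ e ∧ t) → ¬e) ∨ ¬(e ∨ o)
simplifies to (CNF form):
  o ∨ ¬d ∨ ¬e ∨ ¬t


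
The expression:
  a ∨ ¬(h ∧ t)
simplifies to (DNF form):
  a ∨ ¬h ∨ ¬t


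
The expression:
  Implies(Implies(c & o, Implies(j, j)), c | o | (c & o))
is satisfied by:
  {o: True, c: True}
  {o: True, c: False}
  {c: True, o: False}


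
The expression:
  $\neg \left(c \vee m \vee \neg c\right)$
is never true.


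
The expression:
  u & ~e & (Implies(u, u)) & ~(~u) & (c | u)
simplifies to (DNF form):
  u & ~e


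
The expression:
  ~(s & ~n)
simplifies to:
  n | ~s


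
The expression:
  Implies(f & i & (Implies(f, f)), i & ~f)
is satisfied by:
  {i: False, f: False}
  {f: True, i: False}
  {i: True, f: False}


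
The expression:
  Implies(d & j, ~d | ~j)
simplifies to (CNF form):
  ~d | ~j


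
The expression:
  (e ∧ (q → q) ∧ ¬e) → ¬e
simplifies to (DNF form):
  True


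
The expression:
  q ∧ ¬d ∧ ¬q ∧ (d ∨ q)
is never true.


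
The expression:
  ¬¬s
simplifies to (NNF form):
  s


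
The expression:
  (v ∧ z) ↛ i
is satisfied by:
  {z: True, v: True, i: False}


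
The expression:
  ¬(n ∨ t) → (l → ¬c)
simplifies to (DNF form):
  n ∨ t ∨ ¬c ∨ ¬l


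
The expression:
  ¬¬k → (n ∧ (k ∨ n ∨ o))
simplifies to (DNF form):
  n ∨ ¬k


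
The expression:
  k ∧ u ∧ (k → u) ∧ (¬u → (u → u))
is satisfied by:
  {u: True, k: True}


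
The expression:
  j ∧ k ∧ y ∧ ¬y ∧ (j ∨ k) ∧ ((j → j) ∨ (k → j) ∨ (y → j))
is never true.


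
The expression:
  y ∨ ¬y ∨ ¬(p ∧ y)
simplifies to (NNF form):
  True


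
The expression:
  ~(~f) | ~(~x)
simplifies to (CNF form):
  f | x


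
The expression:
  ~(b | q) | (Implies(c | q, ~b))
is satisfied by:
  {q: False, b: False, c: False}
  {c: True, q: False, b: False}
  {q: True, c: False, b: False}
  {c: True, q: True, b: False}
  {b: True, c: False, q: False}


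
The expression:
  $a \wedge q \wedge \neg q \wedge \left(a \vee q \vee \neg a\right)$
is never true.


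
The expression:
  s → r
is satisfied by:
  {r: True, s: False}
  {s: False, r: False}
  {s: True, r: True}


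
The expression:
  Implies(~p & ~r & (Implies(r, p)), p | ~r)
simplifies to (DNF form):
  True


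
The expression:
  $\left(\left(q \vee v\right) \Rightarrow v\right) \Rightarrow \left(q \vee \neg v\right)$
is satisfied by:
  {q: True, v: False}
  {v: False, q: False}
  {v: True, q: True}


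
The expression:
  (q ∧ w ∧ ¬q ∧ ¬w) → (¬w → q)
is always true.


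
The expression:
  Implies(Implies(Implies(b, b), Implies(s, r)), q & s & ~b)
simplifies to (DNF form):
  (s & ~r) | (q & s & ~b) | (q & s & ~r) | (s & ~b & ~r)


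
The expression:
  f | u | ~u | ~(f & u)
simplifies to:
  True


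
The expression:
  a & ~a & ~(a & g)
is never true.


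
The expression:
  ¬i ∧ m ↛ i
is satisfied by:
  {m: True, i: False}


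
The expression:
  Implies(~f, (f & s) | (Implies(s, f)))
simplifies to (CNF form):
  f | ~s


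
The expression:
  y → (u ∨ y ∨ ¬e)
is always true.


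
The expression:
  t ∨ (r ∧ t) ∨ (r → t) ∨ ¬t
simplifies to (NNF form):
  True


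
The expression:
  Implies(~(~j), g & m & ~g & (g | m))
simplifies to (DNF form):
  ~j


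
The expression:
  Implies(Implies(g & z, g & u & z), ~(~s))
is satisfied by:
  {z: True, s: True, g: True, u: False}
  {z: True, s: True, g: False, u: False}
  {s: True, g: True, u: False, z: False}
  {s: True, g: False, u: False, z: False}
  {z: True, s: True, u: True, g: True}
  {z: True, s: True, u: True, g: False}
  {s: True, u: True, g: True, z: False}
  {s: True, u: True, g: False, z: False}
  {z: True, u: False, g: True, s: False}


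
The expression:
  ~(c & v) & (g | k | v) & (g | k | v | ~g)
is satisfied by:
  {g: True, k: True, c: False, v: False}
  {g: True, k: False, c: False, v: False}
  {k: True, g: False, c: False, v: False}
  {g: True, c: True, k: True, v: False}
  {g: True, c: True, k: False, v: False}
  {c: True, k: True, g: False, v: False}
  {v: True, g: True, k: True, c: False}
  {v: True, g: True, k: False, c: False}
  {v: True, k: True, c: False, g: False}
  {v: True, k: False, c: False, g: False}


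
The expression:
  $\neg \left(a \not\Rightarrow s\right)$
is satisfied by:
  {s: True, a: False}
  {a: False, s: False}
  {a: True, s: True}


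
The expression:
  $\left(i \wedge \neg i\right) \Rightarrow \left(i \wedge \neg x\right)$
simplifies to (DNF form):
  $\text{True}$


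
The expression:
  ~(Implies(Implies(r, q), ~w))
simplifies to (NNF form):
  w & (q | ~r)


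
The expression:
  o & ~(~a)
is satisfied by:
  {a: True, o: True}


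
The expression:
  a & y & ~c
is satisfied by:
  {a: True, y: True, c: False}


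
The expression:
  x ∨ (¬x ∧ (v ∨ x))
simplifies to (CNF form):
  v ∨ x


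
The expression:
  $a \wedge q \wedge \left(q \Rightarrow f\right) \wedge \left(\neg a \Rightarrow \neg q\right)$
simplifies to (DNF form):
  $a \wedge f \wedge q$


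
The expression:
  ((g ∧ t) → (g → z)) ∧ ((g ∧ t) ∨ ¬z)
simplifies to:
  (¬g ∧ ¬z) ∨ (¬t ∧ ¬z) ∨ (g ∧ t ∧ z)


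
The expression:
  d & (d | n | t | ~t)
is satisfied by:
  {d: True}


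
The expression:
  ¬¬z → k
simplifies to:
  k ∨ ¬z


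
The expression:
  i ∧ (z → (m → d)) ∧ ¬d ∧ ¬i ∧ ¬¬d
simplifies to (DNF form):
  False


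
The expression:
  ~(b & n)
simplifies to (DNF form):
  ~b | ~n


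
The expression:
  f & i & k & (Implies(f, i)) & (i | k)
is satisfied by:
  {i: True, f: True, k: True}


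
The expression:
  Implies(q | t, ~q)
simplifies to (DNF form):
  ~q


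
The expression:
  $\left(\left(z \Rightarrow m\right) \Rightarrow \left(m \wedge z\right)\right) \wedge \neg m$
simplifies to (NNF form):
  $z \wedge \neg m$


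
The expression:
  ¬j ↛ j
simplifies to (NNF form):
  True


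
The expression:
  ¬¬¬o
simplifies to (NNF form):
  ¬o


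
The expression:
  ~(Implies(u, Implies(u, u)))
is never true.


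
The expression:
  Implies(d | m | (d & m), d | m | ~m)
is always true.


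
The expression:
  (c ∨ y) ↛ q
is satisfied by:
  {y: True, c: True, q: False}
  {y: True, c: False, q: False}
  {c: True, y: False, q: False}


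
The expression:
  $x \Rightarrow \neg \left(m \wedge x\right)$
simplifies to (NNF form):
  $\neg m \vee \neg x$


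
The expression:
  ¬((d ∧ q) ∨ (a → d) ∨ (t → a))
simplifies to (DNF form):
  False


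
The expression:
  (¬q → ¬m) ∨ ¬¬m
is always true.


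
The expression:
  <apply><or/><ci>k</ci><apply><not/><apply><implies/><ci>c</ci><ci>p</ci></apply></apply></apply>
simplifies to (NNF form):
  <apply><or/><ci>k</ci><apply><and/><ci>c</ci><apply><not/><ci>p</ci></apply></apply></apply>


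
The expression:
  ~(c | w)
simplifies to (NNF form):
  ~c & ~w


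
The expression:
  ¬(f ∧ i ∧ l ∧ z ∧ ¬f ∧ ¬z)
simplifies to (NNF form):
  True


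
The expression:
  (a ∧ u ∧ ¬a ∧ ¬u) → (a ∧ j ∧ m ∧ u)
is always true.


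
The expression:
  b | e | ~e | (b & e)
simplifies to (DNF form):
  True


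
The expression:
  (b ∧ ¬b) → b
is always true.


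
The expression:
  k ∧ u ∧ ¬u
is never true.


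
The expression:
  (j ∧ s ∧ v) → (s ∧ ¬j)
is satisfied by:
  {s: False, v: False, j: False}
  {j: True, s: False, v: False}
  {v: True, s: False, j: False}
  {j: True, v: True, s: False}
  {s: True, j: False, v: False}
  {j: True, s: True, v: False}
  {v: True, s: True, j: False}


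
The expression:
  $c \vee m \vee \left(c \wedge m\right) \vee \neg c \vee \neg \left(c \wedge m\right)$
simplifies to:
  $\text{True}$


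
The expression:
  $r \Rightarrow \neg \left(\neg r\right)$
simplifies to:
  $\text{True}$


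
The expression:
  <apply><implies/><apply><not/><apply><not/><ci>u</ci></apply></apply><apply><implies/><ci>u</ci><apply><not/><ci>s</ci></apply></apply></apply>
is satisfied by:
  {s: False, u: False}
  {u: True, s: False}
  {s: True, u: False}


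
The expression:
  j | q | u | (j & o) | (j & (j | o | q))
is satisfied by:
  {q: True, u: True, j: True}
  {q: True, u: True, j: False}
  {q: True, j: True, u: False}
  {q: True, j: False, u: False}
  {u: True, j: True, q: False}
  {u: True, j: False, q: False}
  {j: True, u: False, q: False}


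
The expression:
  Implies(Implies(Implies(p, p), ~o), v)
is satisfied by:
  {o: True, v: True}
  {o: True, v: False}
  {v: True, o: False}


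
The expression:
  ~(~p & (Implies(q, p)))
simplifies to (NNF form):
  p | q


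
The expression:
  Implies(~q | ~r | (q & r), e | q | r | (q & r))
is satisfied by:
  {r: True, q: True, e: True}
  {r: True, q: True, e: False}
  {r: True, e: True, q: False}
  {r: True, e: False, q: False}
  {q: True, e: True, r: False}
  {q: True, e: False, r: False}
  {e: True, q: False, r: False}


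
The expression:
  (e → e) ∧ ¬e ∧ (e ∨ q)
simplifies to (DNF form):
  q ∧ ¬e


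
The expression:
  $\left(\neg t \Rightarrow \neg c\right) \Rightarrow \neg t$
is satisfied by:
  {t: False}


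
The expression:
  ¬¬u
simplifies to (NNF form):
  u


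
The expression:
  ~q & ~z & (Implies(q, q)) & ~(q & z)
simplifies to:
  ~q & ~z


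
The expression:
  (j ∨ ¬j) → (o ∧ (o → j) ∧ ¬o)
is never true.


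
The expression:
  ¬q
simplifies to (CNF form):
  ¬q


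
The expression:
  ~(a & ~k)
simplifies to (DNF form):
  k | ~a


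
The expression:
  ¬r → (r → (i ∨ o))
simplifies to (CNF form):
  True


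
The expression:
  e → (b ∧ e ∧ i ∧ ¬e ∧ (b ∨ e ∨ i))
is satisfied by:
  {e: False}


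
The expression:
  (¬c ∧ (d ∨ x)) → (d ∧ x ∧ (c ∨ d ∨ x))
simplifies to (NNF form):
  c ∨ (d ∧ x) ∨ (¬d ∧ ¬x)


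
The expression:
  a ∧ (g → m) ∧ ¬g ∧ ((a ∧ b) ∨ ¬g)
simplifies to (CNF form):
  a ∧ ¬g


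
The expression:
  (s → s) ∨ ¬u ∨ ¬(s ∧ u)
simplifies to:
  True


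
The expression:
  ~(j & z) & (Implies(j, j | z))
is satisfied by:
  {z: False, j: False}
  {j: True, z: False}
  {z: True, j: False}


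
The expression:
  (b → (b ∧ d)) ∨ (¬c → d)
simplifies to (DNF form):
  c ∨ d ∨ ¬b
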